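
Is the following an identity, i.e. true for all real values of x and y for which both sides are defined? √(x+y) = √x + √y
No, this is NOT an identity.

Claim: √(x+y) = √x + √y.
Test a specific point where both sides are defined: x = 1/2, y = 3.
LHS = √(x+y) ≈ 1.8708
RHS = √x + √y ≈ 2.4392
Since 1.8708 ≠ 2.4392, the equation fails at this point, so it cannot hold for all real values of x and y for which both sides are defined.
Squaring the right side gives x + 2√(xy) + y, not x + y.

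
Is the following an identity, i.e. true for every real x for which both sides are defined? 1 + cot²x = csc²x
Claim: 1 + cot²x = csc²x.
Reasoning: Start from sin²x + cos²x = 1 and divide every term by sin²x (allowed wherever cot x and csc x are defined): 1 + cot²x = 1/sin²x = csc²x.
So the two sides agree for every real x for which both sides are defined.

Conclusion: Yes, this is an identity.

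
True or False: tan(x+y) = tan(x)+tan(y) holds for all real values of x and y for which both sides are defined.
False.

Claim: tan(x+y) = tan(x)+tan(y).
Test a specific point where both sides are defined: x = π/3, y = -π/6.
LHS = tan(x+y) ≈ 0.5774
RHS = tan(x)+tan(y) ≈ 1.1547
Since 0.5774 ≠ 1.1547, the equation fails at this point, so it cannot hold for all real values of x and y for which both sides are defined.
The correct formula is tan(x+y) = (tan(x) + tan(y))/(1 - tan(x)tan(y)).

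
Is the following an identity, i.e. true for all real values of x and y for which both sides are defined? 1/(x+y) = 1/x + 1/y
Claim: 1/(x+y) = 1/x + 1/y.
Test a specific point where both sides are defined: x = 1/2, y = 3/2.
LHS = 1/(x+y) ≈ 0.5000
RHS = 1/x + 1/y ≈ 2.6667
Since 0.5000 ≠ 2.6667, the equation fails at this point, so it cannot hold for all real values of x and y for which both sides are defined.
1/x + 1/y = (x+y)/(xy), which is not 1/(x+y).

Conclusion: No, this is NOT an identity.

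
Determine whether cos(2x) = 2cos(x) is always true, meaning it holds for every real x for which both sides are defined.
Claim: cos(2x) = 2cos(x).
Test a specific point where both sides are defined: x = -π/3.
LHS = cos(2x) ≈ -0.5000
RHS = 2cos(x) ≈ 1.0000
Since -0.5000 ≠ 1.0000, the equation fails at this point, so it cannot hold for every real x for which both sides are defined.
The correct double-angle formula is cos(2x) = cos²x - sin²x.

Conclusion: No, this is NOT an identity.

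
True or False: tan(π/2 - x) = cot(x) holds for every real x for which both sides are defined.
True.

Claim: tan(π/2 - x) = cot(x).
Reasoning: tan(π/2 - x) = sin(π/2 - x)/cos(π/2 - x) = cos(x)/sin(x) = cot(x), using the cofunction identities sin(π/2 - x) = cos(x) and cos(π/2 - x) = sin(x).
So the two sides agree for every real x for which both sides are defined.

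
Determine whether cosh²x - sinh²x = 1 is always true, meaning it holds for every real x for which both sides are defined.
Yes, this is an identity.

Claim: cosh²x - sinh²x = 1.
Reasoning: With cosh(x) = (e^x + e^-x)/2 and sinh(x) = (e^x - e^-x)/2: cosh²x = (e^(2x) + 2 + e^(-2x))/4 and sinh²x = (e^(2x) - 2 + e^(-2x))/4. Subtracting leaves 4/4 = 1.
So the two sides agree for every real x for which both sides are defined.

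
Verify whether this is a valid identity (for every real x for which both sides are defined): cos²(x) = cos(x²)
Claim: cos²(x) = cos(x²).
Test a specific point where both sides are defined: x = π/2.
LHS = cos²(x) ≈ 0.0000
RHS = cos(x²) ≈ -0.7812
Since 0.0000 ≠ -0.7812, the equation fails at this point, so it cannot hold for every real x for which both sides are defined.
cos²(x) means (cos x)², squaring the output; cos(x²) squares the input. These are different functions.

Conclusion: No, this is NOT an identity.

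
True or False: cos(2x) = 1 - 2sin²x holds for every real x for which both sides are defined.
True.

Claim: cos(2x) = 1 - 2sin²x.
Reasoning: cos(2x) = cos²x - sin²x. Replace cos²x by 1 - sin²x: (1 - sin²x) - sin²x = 1 - 2sin²x.
So the two sides agree for every real x for which both sides are defined.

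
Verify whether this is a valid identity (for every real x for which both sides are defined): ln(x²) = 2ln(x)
Yes, this is an identity.

Claim: ln(x²) = 2ln(x).
Reasoning: The right side requires x > 0. For x > 0, x² = (e^(ln x))² = e^(2ln x), so ln(x²) = 2ln(x). (For x < 0 the right side is undefined, so those values are outside the claim.)
So the two sides agree for every real x for which both sides are defined.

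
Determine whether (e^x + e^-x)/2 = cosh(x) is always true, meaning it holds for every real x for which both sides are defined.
Yes, this is an identity.

Claim: (e^x + e^-x)/2 = cosh(x).
Reasoning: This is exactly the definition of the hyperbolic cosine: cosh(x) := (e^x + e^-x)/2.
So the two sides agree for every real x for which both sides are defined.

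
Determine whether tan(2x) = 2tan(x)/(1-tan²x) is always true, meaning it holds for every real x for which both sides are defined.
Yes, this is an identity.

Claim: tan(2x) = 2tan(x)/(1-tan²x).
Reasoning: tan(2x) = sin(2x)/cos(2x) = 2sin(x)cos(x) / (cos²x - sin²x). Divide numerator and denominator by cos²x: 2tan(x) / (1 - tan²x).
So the two sides agree for every real x for which both sides are defined.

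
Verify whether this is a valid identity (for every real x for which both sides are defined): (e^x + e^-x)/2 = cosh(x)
Yes, this is an identity.

Claim: (e^x + e^-x)/2 = cosh(x).
Reasoning: This is exactly the definition of the hyperbolic cosine: cosh(x) := (e^x + e^-x)/2.
So the two sides agree for every real x for which both sides are defined.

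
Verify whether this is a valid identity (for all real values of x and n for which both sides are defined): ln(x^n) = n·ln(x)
Yes, this is an identity.

Claim: ln(x^n) = n·ln(x).
Reasoning: The right side requires x > 0. For x > 0, x^n = (e^(ln x))^n = e^(n·ln x), so taking ln of both sides gives ln(x^n) = n·ln(x).
So the two sides agree for all real values of x and n for which both sides are defined.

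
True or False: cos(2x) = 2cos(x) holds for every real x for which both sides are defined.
Claim: cos(2x) = 2cos(x).
Test a specific point where both sides are defined: x = π/6.
LHS = cos(2x) ≈ 0.5000
RHS = 2cos(x) ≈ 1.7321
Since 0.5000 ≠ 1.7321, the equation fails at this point, so it cannot hold for every real x for which both sides are defined.
The correct double-angle formula is cos(2x) = cos²x - sin²x.

Conclusion: False.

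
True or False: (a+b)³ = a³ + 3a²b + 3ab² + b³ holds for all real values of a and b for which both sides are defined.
Claim: (a+b)³ = a³ + 3a²b + 3ab² + b³.
Reasoning: (a+b)³ = (a+b)(a+b)² = (a+b)(a² + 2ab + b²) = a³ + 2a²b + ab² + a²b + 2ab² + b³ = a³ + 3a²b + 3ab² + b³.
So the two sides agree for all real values of a and b for which both sides are defined.

Conclusion: True.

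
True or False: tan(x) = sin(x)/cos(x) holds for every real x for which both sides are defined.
True.

Claim: tan(x) = sin(x)/cos(x).
Reasoning: For an angle x whose terminal point on the unit circle is (cos x, sin x), tan(x) is defined as the ratio (second coordinate)/(first coordinate) = sin(x)/cos(x), wherever cos(x) ≠ 0.
So the two sides agree for every real x for which both sides are defined.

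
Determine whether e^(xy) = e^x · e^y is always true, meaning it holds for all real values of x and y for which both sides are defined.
No, this is NOT an identity.

Claim: e^(xy) = e^x · e^y.
Test a specific point where both sides are defined: x = 1/2, y = 4.
LHS = e^(xy) ≈ 7.3891
RHS = e^x · e^y ≈ 90.0171
Since 7.3891 ≠ 90.0171, the equation fails at this point, so it cannot hold for all real values of x and y for which both sides are defined.
e^x · e^y = e^(x+y), not e^(xy).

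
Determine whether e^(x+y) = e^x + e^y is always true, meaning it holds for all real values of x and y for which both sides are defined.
No, this is NOT an identity.

Claim: e^(x+y) = e^x + e^y.
Test a specific point where both sides are defined: x = -1, y = 1/2.
LHS = e^(x+y) ≈ 0.6065
RHS = e^x + e^y ≈ 2.0166
Since 0.6065 ≠ 2.0166, the equation fails at this point, so it cannot hold for all real values of x and y for which both sides are defined.
The correct rule is e^(x+y) = e^x · e^y (a product, not a sum).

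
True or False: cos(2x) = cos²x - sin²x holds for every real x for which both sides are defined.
True.

Claim: cos(2x) = cos²x - sin²x.
Reasoning: Put y = x in the addition formula cos(x+y) = cos(x)cos(y) - sin(x)sin(y): cos(2x) = cos²x - sin²x.
So the two sides agree for every real x for which both sides are defined.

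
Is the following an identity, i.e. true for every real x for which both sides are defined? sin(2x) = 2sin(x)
No, this is NOT an identity.

Claim: sin(2x) = 2sin(x).
Test a specific point where both sides are defined: x = π/2.
LHS = sin(2x) ≈ 0.0000
RHS = 2sin(x) ≈ 2.0000
Since 0.0000 ≠ 2.0000, the equation fails at this point, so it cannot hold for every real x for which both sides are defined.
The correct double-angle formula is sin(2x) = 2sin(x)cos(x).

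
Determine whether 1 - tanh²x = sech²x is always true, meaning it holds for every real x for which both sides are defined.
Yes, this is an identity.

Claim: 1 - tanh²x = sech²x.
Reasoning: Divide cosh²x - sinh²x = 1 through by cosh²x (never zero): 1 - tanh²x = 1/cosh²x = sech²x.
So the two sides agree for every real x for which both sides are defined.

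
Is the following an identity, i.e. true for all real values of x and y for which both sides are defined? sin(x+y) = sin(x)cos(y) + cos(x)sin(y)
Claim: sin(x+y) = sin(x)cos(y) + cos(x)sin(y).
Reasoning: By Euler's formula e^(i(x+y)) = e^(ix)·e^(iy) = (cos x + i·sin x)(cos y + i·sin y). The imaginary part of the left side is sin(x+y); the imaginary part of the product is sin(x)cos(y) + cos(x)sin(y).
So the two sides agree for all real values of x and y for which both sides are defined.

Conclusion: Yes, this is an identity.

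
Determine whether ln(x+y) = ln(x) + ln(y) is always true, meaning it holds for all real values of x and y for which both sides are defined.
No, this is NOT an identity.

Claim: ln(x+y) = ln(x) + ln(y).
Test a specific point where both sides are defined: x = 1, y = 3.
LHS = ln(x+y) ≈ 1.3863
RHS = ln(x) + ln(y) ≈ 1.0986
Since 1.3863 ≠ 1.0986, the equation fails at this point, so it cannot hold for all real values of x and y for which both sides are defined.
ln(x) + ln(y) = ln(xy), not ln(x+y).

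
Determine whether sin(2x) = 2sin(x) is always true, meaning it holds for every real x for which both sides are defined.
Claim: sin(2x) = 2sin(x).
Test a specific point where both sides are defined: x = -π/2.
LHS = sin(2x) ≈ 0.0000
RHS = 2sin(x) ≈ -2.0000
Since 0.0000 ≠ -2.0000, the equation fails at this point, so it cannot hold for every real x for which both sides are defined.
The correct double-angle formula is sin(2x) = 2sin(x)cos(x).

Conclusion: No, this is NOT an identity.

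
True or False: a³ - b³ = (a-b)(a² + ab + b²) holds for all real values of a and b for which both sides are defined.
Claim: a³ - b³ = (a-b)(a² + ab + b²).
Reasoning: Expand the right side: (a-b)(a² + ab + b²) = a³ + a²b + ab² - a²b - ab² - b³ = a³ - b³ (the middle terms cancel in pairs).
So the two sides agree for all real values of a and b for which both sides are defined.

Conclusion: True.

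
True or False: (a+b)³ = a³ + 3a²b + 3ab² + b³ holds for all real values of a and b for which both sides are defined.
Claim: (a+b)³ = a³ + 3a²b + 3ab² + b³.
Reasoning: (a+b)³ = (a+b)(a+b)² = (a+b)(a² + 2ab + b²) = a³ + 2a²b + ab² + a²b + 2ab² + b³ = a³ + 3a²b + 3ab² + b³.
So the two sides agree for all real values of a and b for which both sides are defined.

Conclusion: True.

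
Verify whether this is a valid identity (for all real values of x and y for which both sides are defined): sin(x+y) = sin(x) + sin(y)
No, this is NOT an identity.

Claim: sin(x+y) = sin(x) + sin(y).
Test a specific point where both sides are defined: x = -π/6, y = π/4.
LHS = sin(x+y) ≈ 0.2588
RHS = sin(x) + sin(y) ≈ 0.2071
Since 0.2588 ≠ 0.2071, the equation fails at this point, so it cannot hold for all real values of x and y for which both sides are defined.
The correct expansion is sin(x+y) = sin(x)cos(y) + cos(x)sin(y); sine is not additive.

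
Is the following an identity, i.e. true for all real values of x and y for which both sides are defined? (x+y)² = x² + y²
Claim: (x+y)² = x² + y².
Test a specific point where both sides are defined: x = 4, y = 3.
LHS = (x+y)² ≈ 49.0000
RHS = x² + y² ≈ 25.0000
Since 49.0000 ≠ 25.0000, the equation fails at this point, so it cannot hold for all real values of x and y for which both sides are defined.
The correct expansion is (x+y)² = x² + 2xy + y²; the cross term 2xy is missing.

Conclusion: No, this is NOT an identity.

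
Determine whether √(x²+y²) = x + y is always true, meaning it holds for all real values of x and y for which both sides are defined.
No, this is NOT an identity.

Claim: √(x²+y²) = x + y.
Test a specific point where both sides are defined: x = 1/2, y = 1/2.
LHS = √(x²+y²) ≈ 0.7071
RHS = x + y ≈ 1.0000
Since 0.7071 ≠ 1.0000, the equation fails at this point, so it cannot hold for all real values of x and y for which both sides are defined.
(x+y)² = x² + 2xy + y², not x² + y², so the square root does not split this way.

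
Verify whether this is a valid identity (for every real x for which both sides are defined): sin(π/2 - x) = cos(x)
Claim: sin(π/2 - x) = cos(x).
Reasoning: Use sin(u - v) = sin(u)cos(v) - cos(u)sin(v) with u = π/2, v = x: sin(π/2)cos(x) - cos(π/2)sin(x) = 1·cos(x) - 0·sin(x) = cos(x).
So the two sides agree for every real x for which both sides are defined.

Conclusion: Yes, this is an identity.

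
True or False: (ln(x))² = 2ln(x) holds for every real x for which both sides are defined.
False.

Claim: (ln(x))² = 2ln(x).
Test a specific point where both sides are defined: x = 3/2.
LHS = (ln(x))² ≈ 0.1644
RHS = 2ln(x) ≈ 0.8109
Since 0.1644 ≠ 0.8109, the equation fails at this point, so it cannot hold for every real x for which both sides are defined.
2ln(x) equals ln(x²), which is not the same as (ln x)².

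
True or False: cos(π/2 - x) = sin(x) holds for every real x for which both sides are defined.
Claim: cos(π/2 - x) = sin(x).
Reasoning: Use cos(u - v) = cos(u)cos(v) + sin(u)sin(v) with u = π/2, v = x: cos(π/2)cos(x) + sin(π/2)sin(x) = 0·cos(x) + 1·sin(x) = sin(x).
So the two sides agree for every real x for which both sides are defined.

Conclusion: True.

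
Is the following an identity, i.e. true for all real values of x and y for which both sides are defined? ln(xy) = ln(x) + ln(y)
Yes, this is an identity.

Claim: ln(xy) = ln(x) + ln(y).
Reasoning: Both sides are simultaneously defined only when x, y > 0. Write x = e^p, y = e^q (p = ln x, q = ln y). Then xy = e^p · e^q = e^(p+q), so ln(xy) = p + q = ln(x) + ln(y).
So the two sides agree for all real values of x and y for which both sides are defined.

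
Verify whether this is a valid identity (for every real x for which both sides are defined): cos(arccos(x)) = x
Claim: cos(arccos(x)) = x.
Reasoning: For -1 ≤ x ≤ 1 (where arccos is defined), arccos(x) is by definition an angle whose cosine equals x. Taking the cosine of that angle returns x. (Note the other order, arccos(cos x) = x, is NOT an identity.)
So the two sides agree for every real x for which both sides are defined.

Conclusion: Yes, this is an identity.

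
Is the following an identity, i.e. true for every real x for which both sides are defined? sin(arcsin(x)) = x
Claim: sin(arcsin(x)) = x.
Reasoning: For -1 ≤ x ≤ 1 (where arcsin is defined), arcsin(x) is by definition an angle whose sine equals x. Taking the sine of that angle returns x. (Note the other order, arcsin(sin x) = x, is NOT an identity.)
So the two sides agree for every real x for which both sides are defined.

Conclusion: Yes, this is an identity.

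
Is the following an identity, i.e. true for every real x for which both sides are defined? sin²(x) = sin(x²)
No, this is NOT an identity.

Claim: sin²(x) = sin(x²).
Test a specific point where both sides are defined: x = π/6.
LHS = sin²(x) ≈ 0.2500
RHS = sin(x²) ≈ 0.2707
Since 0.2500 ≠ 0.2707, the equation fails at this point, so it cannot hold for every real x for which both sides are defined.
sin²(x) means (sin x)², squaring the output; sin(x²) squares the input. These are different functions.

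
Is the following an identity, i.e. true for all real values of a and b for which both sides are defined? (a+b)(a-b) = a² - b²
Claim: (a+b)(a-b) = a² - b².
Reasoning: Expand: (a+b)(a-b) = a² - ab + ba - b² = a² - b² (the cross terms cancel).
So the two sides agree for all real values of a and b for which both sides are defined.

Conclusion: Yes, this is an identity.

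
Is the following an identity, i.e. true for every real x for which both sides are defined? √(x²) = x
Claim: √(x²) = x.
Test a specific point where both sides are defined: x = -1.
LHS = √(x²) ≈ 1.0000
RHS = x ≈ -1.0000
Since 1.0000 ≠ -1.0000, the equation fails at this point, so it cannot hold for every real x for which both sides are defined.
√(x²) = |x|, which differs from x whenever x < 0 (both sides are defined for every real x).

Conclusion: No, this is NOT an identity.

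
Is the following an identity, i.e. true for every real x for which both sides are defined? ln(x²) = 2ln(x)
Yes, this is an identity.

Claim: ln(x²) = 2ln(x).
Reasoning: The right side requires x > 0. For x > 0, x² = (e^(ln x))² = e^(2ln x), so ln(x²) = 2ln(x). (For x < 0 the right side is undefined, so those values are outside the claim.)
So the two sides agree for every real x for which both sides are defined.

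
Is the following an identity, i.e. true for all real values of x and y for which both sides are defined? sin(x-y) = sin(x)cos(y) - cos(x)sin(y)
Yes, this is an identity.

Claim: sin(x-y) = sin(x)cos(y) - cos(x)sin(y).
Reasoning: Replace y by -y in sin(x+y) = sin(x)cos(y) + cos(x)sin(y) and use cos(-y) = cos(y), sin(-y) = -sin(y): sin(x-y) = sin(x)cos(y) - cos(x)sin(y).
So the two sides agree for all real values of x and y for which both sides are defined.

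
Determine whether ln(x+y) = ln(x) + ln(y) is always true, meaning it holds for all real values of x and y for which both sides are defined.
No, this is NOT an identity.

Claim: ln(x+y) = ln(x) + ln(y).
Test a specific point where both sides are defined: x = 2, y = 3.
LHS = ln(x+y) ≈ 1.6094
RHS = ln(x) + ln(y) ≈ 1.7918
Since 1.6094 ≠ 1.7918, the equation fails at this point, so it cannot hold for all real values of x and y for which both sides are defined.
ln(x) + ln(y) = ln(xy), not ln(x+y).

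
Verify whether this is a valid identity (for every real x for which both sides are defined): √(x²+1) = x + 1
No, this is NOT an identity.

Claim: √(x²+1) = x + 1.
Test a specific point where both sides are defined: x = 3.
LHS = √(x²+1) ≈ 3.1623
RHS = x + 1 ≈ 4.0000
Since 3.1623 ≠ 4.0000, the equation fails at this point, so it cannot hold for every real x for which both sides are defined.
(x+1)² = x² + 2x + 1 ≠ x² + 1 unless x = 0.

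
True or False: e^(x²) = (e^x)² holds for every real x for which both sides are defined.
False.

Claim: e^(x²) = (e^x)².
Test a specific point where both sides are defined: x = 1/2.
LHS = e^(x²) ≈ 1.2840
RHS = (e^x)² ≈ 2.7183
Since 1.2840 ≠ 2.7183, the equation fails at this point, so it cannot hold for every real x for which both sides are defined.
(e^x)² = e^(2x), and 2x ≠ x² in general.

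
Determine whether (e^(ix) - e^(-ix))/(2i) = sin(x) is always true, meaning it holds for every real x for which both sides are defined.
Yes, this is an identity.

Claim: (e^(ix) - e^(-ix))/(2i) = sin(x).
Reasoning: By Euler's formula e^(ix) = cos(x) + i·sin(x) and e^(-ix) = cos(x) - i·sin(x). Subtracting cancels the cosine terms: e^(ix) - e^(-ix) = 2i·sin(x); divide by 2i.
So the two sides agree for every real x for which both sides are defined.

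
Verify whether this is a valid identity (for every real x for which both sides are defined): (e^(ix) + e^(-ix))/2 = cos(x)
Claim: (e^(ix) + e^(-ix))/2 = cos(x).
Reasoning: By Euler's formula e^(ix) = cos(x) + i·sin(x) and e^(-ix) = cos(x) - i·sin(x). Adding cancels the sine terms: e^(ix) + e^(-ix) = 2cos(x); divide by 2.
So the two sides agree for every real x for which both sides are defined.

Conclusion: Yes, this is an identity.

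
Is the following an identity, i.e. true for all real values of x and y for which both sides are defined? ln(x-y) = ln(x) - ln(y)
Claim: ln(x-y) = ln(x) - ln(y).
Test a specific point where both sides are defined: x = 4, y = 3/2.
LHS = ln(x-y) ≈ 0.9163
RHS = ln(x) - ln(y) ≈ 0.9808
Since 0.9163 ≠ 0.9808, the equation fails at this point, so it cannot hold for all real values of x and y for which both sides are defined.
ln(x) - ln(y) = ln(x/y), not ln(x-y).

Conclusion: No, this is NOT an identity.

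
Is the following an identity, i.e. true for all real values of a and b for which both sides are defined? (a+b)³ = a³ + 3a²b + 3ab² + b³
Yes, this is an identity.

Claim: (a+b)³ = a³ + 3a²b + 3ab² + b³.
Reasoning: (a+b)³ = (a+b)(a+b)² = (a+b)(a² + 2ab + b²) = a³ + 2a²b + ab² + a²b + 2ab² + b³ = a³ + 3a²b + 3ab² + b³.
So the two sides agree for all real values of a and b for which both sides are defined.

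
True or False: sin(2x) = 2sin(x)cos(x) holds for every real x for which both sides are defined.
Claim: sin(2x) = 2sin(x)cos(x).
Reasoning: Put y = x in the addition formula sin(x+y) = sin(x)cos(y) + cos(x)sin(y): sin(2x) = sin(x)cos(x) + cos(x)sin(x) = 2sin(x)cos(x).
So the two sides agree for every real x for which both sides are defined.

Conclusion: True.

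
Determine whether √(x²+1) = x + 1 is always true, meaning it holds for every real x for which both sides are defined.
No, this is NOT an identity.

Claim: √(x²+1) = x + 1.
Test a specific point where both sides are defined: x = 3/2.
LHS = √(x²+1) ≈ 1.8028
RHS = x + 1 ≈ 2.5000
Since 1.8028 ≠ 2.5000, the equation fails at this point, so it cannot hold for every real x for which both sides are defined.
(x+1)² = x² + 2x + 1 ≠ x² + 1 unless x = 0.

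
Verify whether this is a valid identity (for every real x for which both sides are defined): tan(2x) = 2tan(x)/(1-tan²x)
Claim: tan(2x) = 2tan(x)/(1-tan²x).
Reasoning: tan(2x) = sin(2x)/cos(2x) = 2sin(x)cos(x) / (cos²x - sin²x). Divide numerator and denominator by cos²x: 2tan(x) / (1 - tan²x).
So the two sides agree for every real x for which both sides are defined.

Conclusion: Yes, this is an identity.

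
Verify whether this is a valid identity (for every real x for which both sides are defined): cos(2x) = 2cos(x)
Claim: cos(2x) = 2cos(x).
Test a specific point where both sides are defined: x = -π/2.
LHS = cos(2x) ≈ -1.0000
RHS = 2cos(x) ≈ 0.0000
Since -1.0000 ≠ 0.0000, the equation fails at this point, so it cannot hold for every real x for which both sides are defined.
The correct double-angle formula is cos(2x) = cos²x - sin²x.

Conclusion: No, this is NOT an identity.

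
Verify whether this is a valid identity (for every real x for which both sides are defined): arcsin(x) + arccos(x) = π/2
Claim: arcsin(x) + arccos(x) = π/2.
Reasoning: Both sides are defined for -1 ≤ x ≤ 1. Let θ = arcsin(x), so sin θ = x and θ ∈ [-π/2, π/2]. Then cos(π/2 - θ) = sin θ = x and π/2 - θ ∈ [0, π], which is exactly the range of arccos, so arccos(x) = π/2 - θ. Adding: arcsin(x) + arccos(x) = θ + (π/2 - θ) = π/2.
So the two sides agree for every real x for which both sides are defined.

Conclusion: Yes, this is an identity.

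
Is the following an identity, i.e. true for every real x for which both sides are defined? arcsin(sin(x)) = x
No, this is NOT an identity.

Claim: arcsin(sin(x)) = x.
Test a specific point where both sides are defined: x = 3π/4.
LHS = arcsin(sin(x)) ≈ 0.7854
RHS = x ≈ 2.3562
Since 0.7854 ≠ 2.3562, the equation fails at this point, so it cannot hold for every real x for which both sides are defined.
arcsin only returns values in [-π/2, π/2], so arcsin(sin(x)) = x holds only for x in that interval, not for all real x.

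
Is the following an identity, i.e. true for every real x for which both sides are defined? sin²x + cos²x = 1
Claim: sin²x + cos²x = 1.
Reasoning: The point (cos x, sin x) lies on the unit circle X² + Y² = 1, so cos²x + sin²x = 1 for every real x.
So the two sides agree for every real x for which both sides are defined.

Conclusion: Yes, this is an identity.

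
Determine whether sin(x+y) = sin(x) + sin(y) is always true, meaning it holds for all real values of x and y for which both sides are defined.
No, this is NOT an identity.

Claim: sin(x+y) = sin(x) + sin(y).
Test a specific point where both sides are defined: x = π, y = π/2.
LHS = sin(x+y) ≈ -1.0000
RHS = sin(x) + sin(y) ≈ 1.0000
Since -1.0000 ≠ 1.0000, the equation fails at this point, so it cannot hold for all real values of x and y for which both sides are defined.
The correct expansion is sin(x+y) = sin(x)cos(y) + cos(x)sin(y); sine is not additive.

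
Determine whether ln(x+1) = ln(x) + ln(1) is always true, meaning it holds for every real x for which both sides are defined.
No, this is NOT an identity.

Claim: ln(x+1) = ln(x) + ln(1).
Test a specific point where both sides are defined: x = 1/2.
LHS = ln(x+1) ≈ 0.4055
RHS = ln(x) + ln(1) ≈ -0.6931
Since 0.4055 ≠ -0.6931, the equation fails at this point, so it cannot hold for every real x for which both sides are defined.
ln(1) = 0, so the right side is just ln(x), which differs from ln(x+1).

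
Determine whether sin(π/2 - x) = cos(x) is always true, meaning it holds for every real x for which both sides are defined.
Claim: sin(π/2 - x) = cos(x).
Reasoning: Use sin(u - v) = sin(u)cos(v) - cos(u)sin(v) with u = π/2, v = x: sin(π/2)cos(x) - cos(π/2)sin(x) = 1·cos(x) - 0·sin(x) = cos(x).
So the two sides agree for every real x for which both sides are defined.

Conclusion: Yes, this is an identity.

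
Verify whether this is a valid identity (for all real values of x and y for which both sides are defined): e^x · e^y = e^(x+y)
Claim: e^x · e^y = e^(x+y).
Reasoning: This is the law of exponents for a common base: multiplying powers adds exponents. E.g. from the series, (Σ x^j/j!)(Σ y^k/k!) = Σ_m (Σ_{j+k=m} x^j y^k/(j!k!)) = Σ_m (x+y)^m/m! by the binomial theorem.
So the two sides agree for all real values of x and y for which both sides are defined.

Conclusion: Yes, this is an identity.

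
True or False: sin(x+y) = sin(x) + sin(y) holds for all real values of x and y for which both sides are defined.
False.

Claim: sin(x+y) = sin(x) + sin(y).
Test a specific point where both sides are defined: x = -π/6, y = -π/4.
LHS = sin(x+y) ≈ -0.9659
RHS = sin(x) + sin(y) ≈ -1.2071
Since -0.9659 ≠ -1.2071, the equation fails at this point, so it cannot hold for all real values of x and y for which both sides are defined.
The correct expansion is sin(x+y) = sin(x)cos(y) + cos(x)sin(y); sine is not additive.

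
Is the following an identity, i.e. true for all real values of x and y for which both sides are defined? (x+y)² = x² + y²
Claim: (x+y)² = x² + y².
Test a specific point where both sides are defined: x = -1, y = 2.
LHS = (x+y)² ≈ 1.0000
RHS = x² + y² ≈ 5.0000
Since 1.0000 ≠ 5.0000, the equation fails at this point, so it cannot hold for all real values of x and y for which both sides are defined.
The correct expansion is (x+y)² = x² + 2xy + y²; the cross term 2xy is missing.

Conclusion: No, this is NOT an identity.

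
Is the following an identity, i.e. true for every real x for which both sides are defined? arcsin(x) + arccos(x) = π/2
Claim: arcsin(x) + arccos(x) = π/2.
Reasoning: Both sides are defined for -1 ≤ x ≤ 1. Let θ = arcsin(x), so sin θ = x and θ ∈ [-π/2, π/2]. Then cos(π/2 - θ) = sin θ = x and π/2 - θ ∈ [0, π], which is exactly the range of arccos, so arccos(x) = π/2 - θ. Adding: arcsin(x) + arccos(x) = θ + (π/2 - θ) = π/2.
So the two sides agree for every real x for which both sides are defined.

Conclusion: Yes, this is an identity.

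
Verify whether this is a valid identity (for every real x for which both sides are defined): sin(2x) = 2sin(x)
No, this is NOT an identity.

Claim: sin(2x) = 2sin(x).
Test a specific point where both sides are defined: x = π/3.
LHS = sin(2x) ≈ 0.8660
RHS = 2sin(x) ≈ 1.7321
Since 0.8660 ≠ 1.7321, the equation fails at this point, so it cannot hold for every real x for which both sides are defined.
The correct double-angle formula is sin(2x) = 2sin(x)cos(x).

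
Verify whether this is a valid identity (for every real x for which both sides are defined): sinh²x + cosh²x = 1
Claim: sinh²x + cosh²x = 1.
Test a specific point where both sides are defined: x = -3.
LHS = sinh²x + cosh²x ≈ 201.7156
RHS = 1 ≈ 1.0000
Since 201.7156 ≠ 1.0000, the equation fails at this point, so it cannot hold for every real x for which both sides are defined.
The correct hyperbolic identity is cosh²x - sinh²x = 1 (a difference); the sum sinh²x + cosh²x equals cosh(2x).

Conclusion: No, this is NOT an identity.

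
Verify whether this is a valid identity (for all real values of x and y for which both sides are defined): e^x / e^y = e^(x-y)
Yes, this is an identity.

Claim: e^x / e^y = e^(x-y).
Reasoning: 1/e^y = e^(-y), so e^x / e^y = e^x · e^(-y) = e^(x + (-y)) = e^(x-y) by the product rule for exponents.
So the two sides agree for all real values of x and y for which both sides are defined.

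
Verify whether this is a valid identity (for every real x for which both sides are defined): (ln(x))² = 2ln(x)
No, this is NOT an identity.

Claim: (ln(x))² = 2ln(x).
Test a specific point where both sides are defined: x = 3.
LHS = (ln(x))² ≈ 1.2069
RHS = 2ln(x) ≈ 2.1972
Since 1.2069 ≠ 2.1972, the equation fails at this point, so it cannot hold for every real x for which both sides are defined.
2ln(x) equals ln(x²), which is not the same as (ln x)².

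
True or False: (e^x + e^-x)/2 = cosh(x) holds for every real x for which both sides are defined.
Claim: (e^x + e^-x)/2 = cosh(x).
Reasoning: This is exactly the definition of the hyperbolic cosine: cosh(x) := (e^x + e^-x)/2.
So the two sides agree for every real x for which both sides are defined.

Conclusion: True.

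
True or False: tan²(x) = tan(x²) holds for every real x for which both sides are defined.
Claim: tan²(x) = tan(x²).
Test a specific point where both sides are defined: x = π/4.
LHS = tan²(x) ≈ 1.0000
RHS = tan(x²) ≈ 0.7092
Since 1.0000 ≠ 0.7092, the equation fails at this point, so it cannot hold for every real x for which both sides are defined.
tan²(x) means (tan x)², squaring the output; tan(x²) squares the input. These are different functions.

Conclusion: False.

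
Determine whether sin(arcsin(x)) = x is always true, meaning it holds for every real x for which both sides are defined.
Claim: sin(arcsin(x)) = x.
Reasoning: For -1 ≤ x ≤ 1 (where arcsin is defined), arcsin(x) is by definition an angle whose sine equals x. Taking the sine of that angle returns x. (Note the other order, arcsin(sin x) = x, is NOT an identity.)
So the two sides agree for every real x for which both sides are defined.

Conclusion: Yes, this is an identity.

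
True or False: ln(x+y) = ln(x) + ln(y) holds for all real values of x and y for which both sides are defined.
False.

Claim: ln(x+y) = ln(x) + ln(y).
Test a specific point where both sides are defined: x = 2, y = 1/2.
LHS = ln(x+y) ≈ 0.9163
RHS = ln(x) + ln(y) ≈ 0.0000
Since 0.9163 ≠ 0.0000, the equation fails at this point, so it cannot hold for all real values of x and y for which both sides are defined.
ln(x) + ln(y) = ln(xy), not ln(x+y).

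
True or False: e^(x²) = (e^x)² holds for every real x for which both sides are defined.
Claim: e^(x²) = (e^x)².
Test a specific point where both sides are defined: x = -1.
LHS = e^(x²) ≈ 2.7183
RHS = (e^x)² ≈ 0.1353
Since 2.7183 ≠ 0.1353, the equation fails at this point, so it cannot hold for every real x for which both sides are defined.
(e^x)² = e^(2x), and 2x ≠ x² in general.

Conclusion: False.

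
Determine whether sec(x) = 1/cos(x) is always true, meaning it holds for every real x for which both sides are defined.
Yes, this is an identity.

Claim: sec(x) = 1/cos(x).
Reasoning: sec(x) is by definition the reciprocal of cos(x), wherever cos(x) ≠ 0.
So the two sides agree for every real x for which both sides are defined.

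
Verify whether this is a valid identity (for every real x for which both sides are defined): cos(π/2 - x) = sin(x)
Claim: cos(π/2 - x) = sin(x).
Reasoning: Use cos(u - v) = cos(u)cos(v) + sin(u)sin(v) with u = π/2, v = x: cos(π/2)cos(x) + sin(π/2)sin(x) = 0·cos(x) + 1·sin(x) = sin(x).
So the two sides agree for every real x for which both sides are defined.

Conclusion: Yes, this is an identity.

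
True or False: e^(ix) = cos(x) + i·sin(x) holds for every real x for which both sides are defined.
True.

Claim: e^(ix) = cos(x) + i·sin(x).
Reasoning: Euler's formula. Expand e^(ix) = Σ (ix)^k / k!. Since i² = -1, the even-k terms are Σ (-1)^m x^(2m)/(2m)! = cos(x) and the odd-k terms are i · Σ (-1)^m x^(2m+1)/(2m+1)! = i·sin(x).
So the two sides agree for every real x for which both sides are defined.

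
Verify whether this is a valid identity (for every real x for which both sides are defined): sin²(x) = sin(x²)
No, this is NOT an identity.

Claim: sin²(x) = sin(x²).
Test a specific point where both sides are defined: x = -π/3.
LHS = sin²(x) ≈ 0.7500
RHS = sin(x²) ≈ 0.8897
Since 0.7500 ≠ 0.8897, the equation fails at this point, so it cannot hold for every real x for which both sides are defined.
sin²(x) means (sin x)², squaring the output; sin(x²) squares the input. These are different functions.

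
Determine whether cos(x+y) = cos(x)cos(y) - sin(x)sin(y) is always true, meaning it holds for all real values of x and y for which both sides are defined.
Yes, this is an identity.

Claim: cos(x+y) = cos(x)cos(y) - sin(x)sin(y).
Reasoning: By Euler's formula e^(i(x+y)) = e^(ix)·e^(iy) = (cos x + i·sin x)(cos y + i·sin y). The real part of the left side is cos(x+y); the real part of the product is cos(x)cos(y) - sin(x)sin(y) (since i·i = -1).
So the two sides agree for all real values of x and y for which both sides are defined.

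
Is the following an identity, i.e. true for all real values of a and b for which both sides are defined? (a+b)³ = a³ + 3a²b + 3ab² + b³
Claim: (a+b)³ = a³ + 3a²b + 3ab² + b³.
Reasoning: (a+b)³ = (a+b)(a+b)² = (a+b)(a² + 2ab + b²) = a³ + 2a²b + ab² + a²b + 2ab² + b³ = a³ + 3a²b + 3ab² + b³.
So the two sides agree for all real values of a and b for which both sides are defined.

Conclusion: Yes, this is an identity.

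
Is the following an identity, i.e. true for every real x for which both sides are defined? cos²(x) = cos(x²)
No, this is NOT an identity.

Claim: cos²(x) = cos(x²).
Test a specific point where both sides are defined: x = π/6.
LHS = cos²(x) ≈ 0.7500
RHS = cos(x²) ≈ 0.9627
Since 0.7500 ≠ 0.9627, the equation fails at this point, so it cannot hold for every real x for which both sides are defined.
cos²(x) means (cos x)², squaring the output; cos(x²) squares the input. These are different functions.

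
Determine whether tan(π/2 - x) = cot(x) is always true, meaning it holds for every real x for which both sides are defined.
Claim: tan(π/2 - x) = cot(x).
Reasoning: tan(π/2 - x) = sin(π/2 - x)/cos(π/2 - x) = cos(x)/sin(x) = cot(x), using the cofunction identities sin(π/2 - x) = cos(x) and cos(π/2 - x) = sin(x).
So the two sides agree for every real x for which both sides are defined.

Conclusion: Yes, this is an identity.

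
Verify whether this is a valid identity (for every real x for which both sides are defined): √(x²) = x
No, this is NOT an identity.

Claim: √(x²) = x.
Test a specific point where both sides are defined: x = -1.
LHS = √(x²) ≈ 1.0000
RHS = x ≈ -1.0000
Since 1.0000 ≠ -1.0000, the equation fails at this point, so it cannot hold for every real x for which both sides are defined.
√(x²) = |x|, which differs from x whenever x < 0 (both sides are defined for every real x).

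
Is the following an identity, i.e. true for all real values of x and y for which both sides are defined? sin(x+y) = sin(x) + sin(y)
No, this is NOT an identity.

Claim: sin(x+y) = sin(x) + sin(y).
Test a specific point where both sides are defined: x = π, y = -π/6.
LHS = sin(x+y) ≈ 0.5000
RHS = sin(x) + sin(y) ≈ -0.5000
Since 0.5000 ≠ -0.5000, the equation fails at this point, so it cannot hold for all real values of x and y for which both sides are defined.
The correct expansion is sin(x+y) = sin(x)cos(y) + cos(x)sin(y); sine is not additive.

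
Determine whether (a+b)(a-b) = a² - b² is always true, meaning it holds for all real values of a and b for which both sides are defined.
Claim: (a+b)(a-b) = a² - b².
Reasoning: Expand: (a+b)(a-b) = a² - ab + ba - b² = a² - b² (the cross terms cancel).
So the two sides agree for all real values of a and b for which both sides are defined.

Conclusion: Yes, this is an identity.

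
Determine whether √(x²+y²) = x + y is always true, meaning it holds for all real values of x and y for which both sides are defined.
No, this is NOT an identity.

Claim: √(x²+y²) = x + y.
Test a specific point where both sides are defined: x = -1, y = 5.
LHS = √(x²+y²) ≈ 5.0990
RHS = x + y ≈ 4.0000
Since 5.0990 ≠ 4.0000, the equation fails at this point, so it cannot hold for all real values of x and y for which both sides are defined.
(x+y)² = x² + 2xy + y², not x² + y², so the square root does not split this way.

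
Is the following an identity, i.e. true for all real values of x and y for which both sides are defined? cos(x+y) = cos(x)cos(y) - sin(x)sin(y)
Yes, this is an identity.

Claim: cos(x+y) = cos(x)cos(y) - sin(x)sin(y).
Reasoning: By Euler's formula e^(i(x+y)) = e^(ix)·e^(iy) = (cos x + i·sin x)(cos y + i·sin y). The real part of the left side is cos(x+y); the real part of the product is cos(x)cos(y) - sin(x)sin(y) (since i·i = -1).
So the two sides agree for all real values of x and y for which both sides are defined.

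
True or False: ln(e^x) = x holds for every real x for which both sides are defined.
True.

Claim: ln(e^x) = x.
Reasoning: ln is the inverse of the exponential: ln(e^x) asks for the exponent p with e^p = e^x, and since e^p is one-to-one that exponent is p = x.
So the two sides agree for every real x for which both sides are defined.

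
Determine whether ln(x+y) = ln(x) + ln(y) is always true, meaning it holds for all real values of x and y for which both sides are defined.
No, this is NOT an identity.

Claim: ln(x+y) = ln(x) + ln(y).
Test a specific point where both sides are defined: x = 5, y = 3/2.
LHS = ln(x+y) ≈ 1.8718
RHS = ln(x) + ln(y) ≈ 2.0149
Since 1.8718 ≠ 2.0149, the equation fails at this point, so it cannot hold for all real values of x and y for which both sides are defined.
ln(x) + ln(y) = ln(xy), not ln(x+y).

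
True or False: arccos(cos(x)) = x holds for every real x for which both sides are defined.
False.

Claim: arccos(cos(x)) = x.
Test a specific point where both sides are defined: x = -π/4.
LHS = arccos(cos(x)) ≈ 0.7854
RHS = x ≈ -0.7854
Since 0.7854 ≠ -0.7854, the equation fails at this point, so it cannot hold for every real x for which both sides are defined.
arccos only returns values in [0, π], so arccos(cos(x)) = x holds only for x in that interval, not for all real x.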